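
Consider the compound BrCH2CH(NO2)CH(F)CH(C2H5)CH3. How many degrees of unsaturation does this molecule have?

1

Atom tally by fragment:
  BrCH2 → C:1 H:2 Br:1
  CH(NO2) → C:1 H:1 N:1 O:2
  CH(F) → C:1 H:1 F:1
  CH(C2H5) → C:3 H:6
  CH3 → C:1 H:3
Element totals:
  C: 7
  H: 13
  Br: 1
  F: 1
  N: 1
  O: 2
Molecular formula: C7H13BrFNO2.
DoU = (2C + 2 + N − H − X) / 2 = (2·7 + 2 + 1 − 13 − 2) / 2 = 1.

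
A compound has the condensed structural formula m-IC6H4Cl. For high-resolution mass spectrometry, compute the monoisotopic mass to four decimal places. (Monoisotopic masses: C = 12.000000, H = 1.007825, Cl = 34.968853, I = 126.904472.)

Atom tally by fragment:
  benzene ring core → C:6 H:6
  (− 2 ring H displaced by substituents)
  + I → I:1
  + Cl → Cl:1
Element totals:
  C: 6
  H: 4
  Cl: 1
  I: 1
Molecular formula: C6H4ClI.
  M = 6(12.0) + 4(1.007825) + 34.968853 + 126.904472
    = 72.000000 + 4.031300 + 34.968853 + 126.904472 = 237.904625

237.9046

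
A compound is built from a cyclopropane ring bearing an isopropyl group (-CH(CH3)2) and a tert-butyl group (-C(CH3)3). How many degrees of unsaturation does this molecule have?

Atom tally by fragment:
  cyclopropane ring core → C:3 H:6
  (− 2 ring H displaced by substituents)
  + CH(CH3)2 → C:3 H:7
  + C(CH3)3 → C:4 H:9
Element totals:
  C: 10
  H: 20
Molecular formula: C10H20.
DoU = (2C + 2 + N − H − X) / 2 = (2·10 + 2 + 0 − 20 − 0) / 2 = 1.

1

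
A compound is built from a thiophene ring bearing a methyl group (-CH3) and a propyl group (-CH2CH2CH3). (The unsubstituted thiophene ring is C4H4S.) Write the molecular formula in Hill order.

C8H12S

Atom tally by fragment:
  thiophene ring core → C:4 H:4 S:1
  (− 2 ring H displaced by substituents)
  + CH3 → C:1 H:3
  + CH2CH2CH3 → C:3 H:7
Element totals:
  C: 8
  H: 12
  S: 1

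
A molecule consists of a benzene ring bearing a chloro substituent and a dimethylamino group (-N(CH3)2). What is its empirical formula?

Atom tally by fragment:
  benzene ring core → C:6 H:6
  (− 2 ring H displaced by substituents)
  + Cl → Cl:1
  + N(CH3)2 → N:1 C:2 H:6
Element totals:
  C: 8
  H: 10
  Cl: 1
  N: 1
Molecular formula: C8H10ClN.
gcd of subscripts (8, 1, 10, 1) = 1, so the empirical formula equals the molecular formula.

C8H10ClN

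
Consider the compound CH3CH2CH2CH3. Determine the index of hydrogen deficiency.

0

Atom tally by fragment:
  CH3 → C:1 H:3
  CH2 → C:1 H:2
  CH2 → C:1 H:2
  CH3 → C:1 H:3
Element totals:
  C: 4
  H: 10
Molecular formula: C4H10.
DoU = (2C + 2 + N − H − X) / 2 = (2·4 + 2 + 0 − 10 − 0) / 2 = 0.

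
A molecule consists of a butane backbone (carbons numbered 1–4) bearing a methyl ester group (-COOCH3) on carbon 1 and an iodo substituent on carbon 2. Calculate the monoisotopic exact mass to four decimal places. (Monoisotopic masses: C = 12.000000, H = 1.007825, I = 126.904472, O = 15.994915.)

241.9804

Atom tally by fragment:
  CH3OOCCH2 → C:3 H:5 O:2
  CH(I) → C:1 H:1 I:1
  CH2 → C:1 H:2
  CH3 → C:1 H:3
Element totals:
  C: 6
  H: 11
  I: 1
  O: 2
Molecular formula: C6H11IO2.
  M = 6(12.0) + 11(1.007825) + 126.904472 + 2(15.994915)
    = 72.000000 + 11.086075 + 126.904472 + 31.989830 = 241.980377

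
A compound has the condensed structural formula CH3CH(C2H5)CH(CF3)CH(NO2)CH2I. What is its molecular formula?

Element totals:
  C: 8
  H: 13
  F: 3
  I: 1
  N: 1
  O: 2

C8H13F3INO2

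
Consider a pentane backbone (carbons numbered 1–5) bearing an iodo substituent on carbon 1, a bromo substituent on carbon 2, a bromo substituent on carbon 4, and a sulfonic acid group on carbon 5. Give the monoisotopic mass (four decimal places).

Atom tally by fragment:
  ICH2 → C:1 H:2 I:1
  CH(Br) → C:1 H:1 Br:1
  CH2 → C:1 H:2
  CH(Br) → C:1 H:1 Br:1
  CH2SO3H → C:1 H:3 S:1 O:3
Element totals:
  C: 5
  H: 9
  Br: 2
  I: 1
  O: 3
  S: 1
Molecular formula: C5H9Br2IO3S.
  M = 5(12.0) + 9(1.007825) + 2(78.918338) + 126.904472 + 3(15.994915) + 31.972071
    = 60.000000 + 9.070425 + 157.836676 + 126.904472 + 47.984745 + 31.972071 = 433.768389

433.7684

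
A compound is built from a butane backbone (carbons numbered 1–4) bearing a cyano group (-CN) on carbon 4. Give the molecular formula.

Atom tally by fragment:
  CH3 → C:1 H:3
  CH2 → C:1 H:2
  CH2 → C:1 H:2
  CH2CN → C:2 H:2 N:1
Element totals:
  C: 5
  H: 9
  N: 1

C5H9N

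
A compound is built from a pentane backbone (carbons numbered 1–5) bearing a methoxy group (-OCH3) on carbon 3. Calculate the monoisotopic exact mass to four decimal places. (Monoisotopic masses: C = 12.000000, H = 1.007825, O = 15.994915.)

Atom tally by fragment:
  CH3 → C:1 H:3
  CH2 → C:1 H:2
  CH(OCH3) → C:2 H:4 O:1
  CH2 → C:1 H:2
  CH3 → C:1 H:3
Element totals:
  C: 6
  H: 14
  O: 1
Molecular formula: C6H14O.
  M = 6(12.0) + 14(1.007825) + 15.994915
    = 72.000000 + 14.109550 + 15.994915 = 102.104465

102.1045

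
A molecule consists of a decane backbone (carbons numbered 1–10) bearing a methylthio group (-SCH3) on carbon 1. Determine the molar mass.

188.37 g/mol

Atom tally by fragment:
  CH3SCH2 → C:2 H:5 S:1
  CH2 → C:1 H:2
  CH2 → C:1 H:2
  CH2 → C:1 H:2
  CH2 → C:1 H:2
  CH2 → C:1 H:2
  CH2 → C:1 H:2
  CH2 → C:1 H:2
  CH2 → C:1 H:2
  CH3 → C:1 H:3
Element totals:
  C: 11
  H: 24
  S: 1
Molecular formula: C11H24S.
  M = 11(12.011) + 24(1.008) + 32.06
    = 132.121 + 24.192 + 32.060 = 188.373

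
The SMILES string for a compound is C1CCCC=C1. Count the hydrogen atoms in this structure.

10

Atom tally by fragment:
  cyclohexene ring core → C:6 H:10
Element totals:
  C: 6
  H: 10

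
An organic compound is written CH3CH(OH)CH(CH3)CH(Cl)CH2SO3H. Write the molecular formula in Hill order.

C6H13ClO4S

Element totals:
  C: 6
  H: 13
  Cl: 1
  O: 4
  S: 1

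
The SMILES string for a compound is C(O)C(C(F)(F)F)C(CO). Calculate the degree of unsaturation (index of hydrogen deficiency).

0

Atom tally by fragment:
  HOCH2 → C:1 H:3 O:1
  CH(CF3) → C:2 H:1 F:3
  CH2CH2OH → C:2 H:5 O:1
Element totals:
  C: 5
  H: 9
  F: 3
  O: 2
Molecular formula: C5H9F3O2.
DoU = (2C + 2 + N − H − X) / 2 = (2·5 + 2 + 0 − 9 − 3) / 2 = 0.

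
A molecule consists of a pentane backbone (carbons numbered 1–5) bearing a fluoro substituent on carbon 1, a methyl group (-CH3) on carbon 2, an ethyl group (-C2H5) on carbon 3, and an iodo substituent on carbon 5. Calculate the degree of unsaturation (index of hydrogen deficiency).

Atom tally by fragment:
  FCH2 → C:1 H:2 F:1
  CH(CH3) → C:2 H:4
  CH(C2H5) → C:3 H:6
  CH2 → C:1 H:2
  CH2I → C:1 H:2 I:1
Element totals:
  C: 8
  H: 16
  F: 1
  I: 1
Molecular formula: C8H16FI.
DoU = (2C + 2 + N − H − X) / 2 = (2·8 + 2 + 0 − 16 − 2) / 2 = 0.

0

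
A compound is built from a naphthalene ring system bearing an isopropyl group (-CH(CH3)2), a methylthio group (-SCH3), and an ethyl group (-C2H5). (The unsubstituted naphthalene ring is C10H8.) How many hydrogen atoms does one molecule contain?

Atom tally by fragment:
  naphthalene ring system core → C:10 H:8
  (− 3 ring H displaced by substituents)
  + CH(CH3)2 → C:3 H:7
  + SCH3 → C:1 H:3 S:1
  + C2H5 → C:2 H:5
Element totals:
  C: 16
  H: 20
  S: 1

20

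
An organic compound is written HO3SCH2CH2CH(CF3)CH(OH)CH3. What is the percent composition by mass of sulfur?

Atom tally by fragment:
  HO3SCH2 → C:1 H:3 S:1 O:3
  CH2 → C:1 H:2
  CH(CF3) → C:2 H:1 F:3
  CH(OH) → C:1 H:2 O:1
  CH3 → C:1 H:3
Element totals:
  C: 6
  H: 11
  F: 3
  O: 4
  S: 1
Molecular formula: C6H11F3O4S.
Molar mass = 236.204 g/mol.
Mass from S: 1 × 32.06 = 32.060 g/mol.
%S = 32.060 / 236.204 × 100 = 13.57%.

13.57%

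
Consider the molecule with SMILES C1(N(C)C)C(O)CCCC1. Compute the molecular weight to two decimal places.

Atom tally by fragment:
  cyclohexane ring core → C:6 H:12
  (− 2 ring H displaced by substituents)
  + N(CH3)2 → N:1 C:2 H:6
  + OH → O:1 H:1
Element totals:
  C: 8
  H: 17
  N: 1
  O: 1
Molecular formula: C8H17NO.
  M = 8(12.011) + 17(1.008) + 14.007 + 15.999
    = 96.088 + 17.136 + 14.007 + 15.999 = 143.230

143.23 g/mol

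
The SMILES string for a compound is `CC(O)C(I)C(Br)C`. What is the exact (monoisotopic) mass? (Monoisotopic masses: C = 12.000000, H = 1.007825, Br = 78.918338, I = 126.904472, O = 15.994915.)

Atom tally by fragment:
  CH3 → C:1 H:3
  CH(OH) → C:1 H:2 O:1
  CH(I) → C:1 H:1 I:1
  CH(Br) → C:1 H:1 Br:1
  CH3 → C:1 H:3
Element totals:
  C: 5
  H: 10
  Br: 1
  I: 1
  O: 1
Molecular formula: C5H10BrIO.
  M = 5(12.0) + 10(1.007825) + 78.918338 + 126.904472 + 15.994915
    = 60.000000 + 10.078250 + 78.918338 + 126.904472 + 15.994915 = 291.895975

291.8960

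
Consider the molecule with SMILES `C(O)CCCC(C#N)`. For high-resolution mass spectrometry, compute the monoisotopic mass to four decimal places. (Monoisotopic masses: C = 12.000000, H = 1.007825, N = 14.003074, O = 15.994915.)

113.0841

Atom tally by fragment:
  HOCH2 → C:1 H:3 O:1
  CH2 → C:1 H:2
  CH2 → C:1 H:2
  CH2 → C:1 H:2
  CH2CN → C:2 H:2 N:1
Element totals:
  C: 6
  H: 11
  N: 1
  O: 1
Molecular formula: C6H11NO.
  M = 6(12.0) + 11(1.007825) + 14.003074 + 15.994915
    = 72.000000 + 11.086075 + 14.003074 + 15.994915 = 113.084064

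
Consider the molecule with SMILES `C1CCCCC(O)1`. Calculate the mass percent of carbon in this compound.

Atom tally by fragment:
  cyclohexane ring core → C:6 H:12
  (− 1 ring H displaced by substituents)
  + OH → O:1 H:1
Element totals:
  C: 6
  H: 12
  O: 1
Molecular formula: C6H12O.
Molar mass = 100.161 g/mol.
Mass from C: 6 × 12.011 = 72.066 g/mol.
%C = 72.066 / 100.161 × 100 = 71.95%.

71.95%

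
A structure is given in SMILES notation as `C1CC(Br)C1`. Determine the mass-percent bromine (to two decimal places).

59.19%

Atom tally by fragment:
  cyclobutane ring core → C:4 H:8
  (− 1 ring H displaced by substituents)
  + Br → Br:1
Element totals:
  C: 4
  H: 7
  Br: 1
Molecular formula: C4H7Br.
Molar mass = 135.004 g/mol.
Mass from Br: 1 × 79.904 = 79.904 g/mol.
%Br = 79.904 / 135.004 × 100 = 59.19%.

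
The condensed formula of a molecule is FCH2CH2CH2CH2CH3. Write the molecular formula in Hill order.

C5H11F

Element totals:
  C: 5
  H: 11
  F: 1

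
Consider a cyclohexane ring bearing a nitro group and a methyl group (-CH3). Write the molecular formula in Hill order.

C7H13NO2

Atom tally by fragment:
  cyclohexane ring core → C:6 H:12
  (− 2 ring H displaced by substituents)
  + NO2 → N:1 O:2
  + CH3 → C:1 H:3
Element totals:
  C: 7
  H: 13
  N: 1
  O: 2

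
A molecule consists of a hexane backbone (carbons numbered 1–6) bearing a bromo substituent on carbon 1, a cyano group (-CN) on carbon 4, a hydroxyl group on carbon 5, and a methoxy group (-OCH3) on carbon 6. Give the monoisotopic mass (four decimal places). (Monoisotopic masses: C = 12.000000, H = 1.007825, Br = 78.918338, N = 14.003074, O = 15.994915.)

235.0208

Atom tally by fragment:
  BrCH2 → C:1 H:2 Br:1
  CH2 → C:1 H:2
  CH2 → C:1 H:2
  CH(CN) → C:2 H:1 N:1
  CH(OH) → C:1 H:2 O:1
  CH2OCH3 → C:2 H:5 O:1
Element totals:
  C: 8
  H: 14
  Br: 1
  N: 1
  O: 2
Molecular formula: C8H14BrNO2.
  M = 8(12.0) + 14(1.007825) + 78.918338 + 14.003074 + 2(15.994915)
    = 96.000000 + 14.109550 + 78.918338 + 14.003074 + 31.989830 = 235.020792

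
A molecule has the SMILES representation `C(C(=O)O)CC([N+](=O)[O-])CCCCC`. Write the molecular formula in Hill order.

Atom tally by fragment:
  HOOCCH2 → C:2 H:3 O:2
  CH2 → C:1 H:2
  CH(NO2) → C:1 H:1 N:1 O:2
  CH2 → C:1 H:2
  CH2 → C:1 H:2
  CH2 → C:1 H:2
  CH2 → C:1 H:2
  CH3 → C:1 H:3
Element totals:
  C: 9
  H: 17
  N: 1
  O: 4

C9H17NO4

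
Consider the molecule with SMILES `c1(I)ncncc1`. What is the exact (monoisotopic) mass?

Atom tally by fragment:
  pyrimidine ring core → C:4 H:4 N:2
  (− 1 ring H displaced by substituents)
  + I → I:1
Element totals:
  C: 4
  H: 3
  I: 1
  N: 2
Molecular formula: C4H3IN2.
  M = 4(12.0) + 3(1.007825) + 126.904472 + 2(14.003074)
    = 48.000000 + 3.023475 + 126.904472 + 28.006148 = 205.934095

205.9341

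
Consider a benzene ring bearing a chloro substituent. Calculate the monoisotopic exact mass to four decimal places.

112.0080

Atom tally by fragment:
  benzene ring core → C:6 H:6
  (− 1 ring H displaced by substituents)
  + Cl → Cl:1
Element totals:
  C: 6
  H: 5
  Cl: 1
Molecular formula: C6H5Cl.
  M = 6(12.0) + 5(1.007825) + 34.968853
    = 72.000000 + 5.039125 + 34.968853 = 112.007978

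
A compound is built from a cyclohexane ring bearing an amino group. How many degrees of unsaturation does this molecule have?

1

Atom tally by fragment:
  cyclohexane ring core → C:6 H:12
  (− 1 ring H displaced by substituents)
  + NH2 → N:1 H:2
Element totals:
  C: 6
  H: 13
  N: 1
Molecular formula: C6H13N.
DoU = (2C + 2 + N − H − X) / 2 = (2·6 + 2 + 1 − 13 − 0) / 2 = 1.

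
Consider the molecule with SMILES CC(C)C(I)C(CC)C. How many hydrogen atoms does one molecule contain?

17

Atom tally by fragment:
  CH3 → C:1 H:3
  CH(CH3) → C:2 H:4
  CH(I) → C:1 H:1 I:1
  CH(C2H5) → C:3 H:6
  CH3 → C:1 H:3
Element totals:
  C: 8
  H: 17
  I: 1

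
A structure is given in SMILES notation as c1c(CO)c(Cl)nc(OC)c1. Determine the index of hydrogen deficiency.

Atom tally by fragment:
  pyridine ring core → C:5 H:5 N:1
  (− 3 ring H displaced by substituents)
  + CH2OH → C:1 H:3 O:1
  + Cl → Cl:1
  + OCH3 → C:1 H:3 O:1
Element totals:
  C: 7
  H: 8
  Cl: 1
  N: 1
  O: 2
Molecular formula: C7H8ClNO2.
DoU = (2C + 2 + N − H − X) / 2 = (2·7 + 2 + 1 − 8 − 1) / 2 = 4.

4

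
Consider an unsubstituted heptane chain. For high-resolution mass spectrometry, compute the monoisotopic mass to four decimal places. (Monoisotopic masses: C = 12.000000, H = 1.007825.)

100.1252

Atom tally by fragment:
  CH3 → C:1 H:3
  CH2 → C:1 H:2
  CH2 → C:1 H:2
  CH2 → C:1 H:2
  CH2 → C:1 H:2
  CH2 → C:1 H:2
  CH3 → C:1 H:3
Element totals:
  C: 7
  H: 16
Molecular formula: C7H16.
  M = 7(12.0) + 16(1.007825)
    = 84.000000 + 16.125200 = 100.125200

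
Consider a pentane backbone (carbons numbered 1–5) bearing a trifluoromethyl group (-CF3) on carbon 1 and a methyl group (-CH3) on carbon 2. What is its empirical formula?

Atom tally by fragment:
  F3CCH2 → C:2 H:2 F:3
  CH(CH3) → C:2 H:4
  CH2 → C:1 H:2
  CH2 → C:1 H:2
  CH3 → C:1 H:3
Element totals:
  C: 7
  H: 13
  F: 3
Molecular formula: C7H13F3.
gcd of subscripts (7, 3, 13) = 1, so the empirical formula equals the molecular formula.

C7H13F3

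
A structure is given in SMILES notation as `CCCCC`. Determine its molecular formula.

Atom tally by fragment:
  CH3 → C:1 H:3
  CH2 → C:1 H:2
  CH2 → C:1 H:2
  CH2 → C:1 H:2
  CH3 → C:1 H:3
Element totals:
  C: 5
  H: 12

C5H12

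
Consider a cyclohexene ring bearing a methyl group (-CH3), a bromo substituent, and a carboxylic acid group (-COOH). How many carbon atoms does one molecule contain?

8

Atom tally by fragment:
  cyclohexene ring core → C:6 H:10
  (− 3 ring H displaced by substituents)
  + CH3 → C:1 H:3
  + Br → Br:1
  + COOH → C:1 H:1 O:2
Element totals:
  C: 8
  H: 11
  Br: 1
  O: 2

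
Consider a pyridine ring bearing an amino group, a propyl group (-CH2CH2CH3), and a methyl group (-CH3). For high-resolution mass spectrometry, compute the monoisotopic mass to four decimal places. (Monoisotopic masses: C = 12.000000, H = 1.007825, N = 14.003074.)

150.1157

Atom tally by fragment:
  pyridine ring core → C:5 H:5 N:1
  (− 3 ring H displaced by substituents)
  + NH2 → N:1 H:2
  + CH2CH2CH3 → C:3 H:7
  + CH3 → C:1 H:3
Element totals:
  C: 9
  H: 14
  N: 2
Molecular formula: C9H14N2.
  M = 9(12.0) + 14(1.007825) + 2(14.003074)
    = 108.000000 + 14.109550 + 28.006148 = 150.115698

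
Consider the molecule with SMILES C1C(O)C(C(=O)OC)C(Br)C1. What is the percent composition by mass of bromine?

35.82%

Atom tally by fragment:
  cyclopentane ring core → C:5 H:10
  (− 3 ring H displaced by substituents)
  + OH → O:1 H:1
  + COOCH3 → C:2 H:3 O:2
  + Br → Br:1
Element totals:
  C: 7
  H: 11
  Br: 1
  O: 3
Molecular formula: C7H11BrO3.
Molar mass = 223.066 g/mol.
Mass from Br: 1 × 79.904 = 79.904 g/mol.
%Br = 79.904 / 223.066 × 100 = 35.82%.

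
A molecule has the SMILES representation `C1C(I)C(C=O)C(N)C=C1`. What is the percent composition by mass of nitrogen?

5.58%

Atom tally by fragment:
  cyclohexene ring core → C:6 H:10
  (− 3 ring H displaced by substituents)
  + I → I:1
  + CHO → C:1 H:1 O:1
  + NH2 → N:1 H:2
Element totals:
  C: 7
  H: 10
  I: 1
  N: 1
  O: 1
Molecular formula: C7H10INO.
Molar mass = 251.067 g/mol.
Mass from N: 1 × 14.007 = 14.007 g/mol.
%N = 14.007 / 251.067 × 100 = 5.58%.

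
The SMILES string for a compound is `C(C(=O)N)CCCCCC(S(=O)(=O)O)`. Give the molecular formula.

C8H17NO4S

Atom tally by fragment:
  H2NOCCH2 → C:2 H:4 O:1 N:1
  CH2 → C:1 H:2
  CH2 → C:1 H:2
  CH2 → C:1 H:2
  CH2 → C:1 H:2
  CH2 → C:1 H:2
  CH2SO3H → C:1 H:3 S:1 O:3
Element totals:
  C: 8
  H: 17
  N: 1
  O: 4
  S: 1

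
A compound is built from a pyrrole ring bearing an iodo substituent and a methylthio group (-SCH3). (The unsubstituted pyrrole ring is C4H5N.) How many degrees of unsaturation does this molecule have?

3

Atom tally by fragment:
  pyrrole ring core → C:4 H:5 N:1
  (− 2 ring H displaced by substituents)
  + I → I:1
  + SCH3 → C:1 H:3 S:1
Element totals:
  C: 5
  H: 6
  I: 1
  N: 1
  S: 1
Molecular formula: C5H6INS.
DoU = (2C + 2 + N − H − X) / 2 = (2·5 + 2 + 1 − 6 − 1) / 2 = 3.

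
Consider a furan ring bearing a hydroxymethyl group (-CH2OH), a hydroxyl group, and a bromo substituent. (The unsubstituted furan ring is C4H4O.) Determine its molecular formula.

C5H5BrO3

Atom tally by fragment:
  furan ring core → C:4 H:4 O:1
  (− 3 ring H displaced by substituents)
  + CH2OH → C:1 H:3 O:1
  + OH → O:1 H:1
  + Br → Br:1
Element totals:
  C: 5
  H: 5
  Br: 1
  O: 3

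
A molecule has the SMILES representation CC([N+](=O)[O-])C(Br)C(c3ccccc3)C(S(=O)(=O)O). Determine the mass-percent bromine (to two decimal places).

Atom tally by fragment:
  CH3 → C:1 H:3
  CH(NO2) → C:1 H:1 N:1 O:2
  CH(Br) → C:1 H:1 Br:1
  CH(C6H5) → C:7 H:6
  CH2SO3H → C:1 H:3 S:1 O:3
Element totals:
  C: 11
  H: 14
  Br: 1
  N: 1
  O: 5
  S: 1
Molecular formula: C11H14BrNO5S.
Molar mass = 352.199 g/mol.
Mass from Br: 1 × 79.904 = 79.904 g/mol.
%Br = 79.904 / 352.199 × 100 = 22.69%.

22.69%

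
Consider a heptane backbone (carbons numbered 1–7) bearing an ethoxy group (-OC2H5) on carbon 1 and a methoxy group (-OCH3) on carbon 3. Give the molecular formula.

Atom tally by fragment:
  C2H5OCH2 → C:3 H:7 O:1
  CH2 → C:1 H:2
  CH(OCH3) → C:2 H:4 O:1
  CH2 → C:1 H:2
  CH2 → C:1 H:2
  CH2 → C:1 H:2
  CH3 → C:1 H:3
Element totals:
  C: 10
  H: 22
  O: 2

C10H22O2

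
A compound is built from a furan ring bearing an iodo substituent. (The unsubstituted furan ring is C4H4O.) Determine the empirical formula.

C4H3IO

Atom tally by fragment:
  furan ring core → C:4 H:4 O:1
  (− 1 ring H displaced by substituents)
  + I → I:1
Element totals:
  C: 4
  H: 3
  I: 1
  O: 1
Molecular formula: C4H3IO.
gcd of subscripts (4, 3, 1, 1) = 1, so the empirical formula equals the molecular formula.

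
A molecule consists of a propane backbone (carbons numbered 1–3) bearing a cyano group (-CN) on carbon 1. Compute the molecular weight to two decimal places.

Atom tally by fragment:
  NCCH2 → C:2 H:2 N:1
  CH2 → C:1 H:2
  CH3 → C:1 H:3
Element totals:
  C: 4
  H: 7
  N: 1
Molecular formula: C4H7N.
  M = 4(12.011) + 7(1.008) + 14.007
    = 48.044 + 7.056 + 14.007 = 69.107

69.11 g/mol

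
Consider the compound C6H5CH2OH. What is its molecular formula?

Atom tally by fragment:
  benzene ring core → C:6 H:6
  (− 1 ring H displaced by substituents)
  + CH2OH → C:1 H:3 O:1
Element totals:
  C: 7
  H: 8
  O: 1

C7H8O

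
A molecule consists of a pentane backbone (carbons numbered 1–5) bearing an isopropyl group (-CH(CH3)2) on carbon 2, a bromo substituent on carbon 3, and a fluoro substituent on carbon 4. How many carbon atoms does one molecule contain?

8

Atom tally by fragment:
  CH3 → C:1 H:3
  CH(CH(CH3)2) → C:4 H:8
  CH(Br) → C:1 H:1 Br:1
  CH(F) → C:1 H:1 F:1
  CH3 → C:1 H:3
Element totals:
  C: 8
  H: 16
  Br: 1
  F: 1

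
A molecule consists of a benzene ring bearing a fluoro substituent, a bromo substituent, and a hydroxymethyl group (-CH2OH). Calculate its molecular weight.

205.03 g/mol

Atom tally by fragment:
  benzene ring core → C:6 H:6
  (− 3 ring H displaced by substituents)
  + F → F:1
  + Br → Br:1
  + CH2OH → C:1 H:3 O:1
Element totals:
  C: 7
  H: 6
  Br: 1
  F: 1
  O: 1
Molecular formula: C7H6BrFO.
  M = 7(12.011) + 6(1.008) + 79.904 + 18.998 + 15.999
    = 84.077 + 6.048 + 79.904 + 18.998 + 15.999 = 205.026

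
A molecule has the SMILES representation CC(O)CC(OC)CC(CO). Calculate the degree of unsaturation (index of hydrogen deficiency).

0

Atom tally by fragment:
  CH3 → C:1 H:3
  CH(OH) → C:1 H:2 O:1
  CH2 → C:1 H:2
  CH(OCH3) → C:2 H:4 O:1
  CH2 → C:1 H:2
  CH2CH2OH → C:2 H:5 O:1
Element totals:
  C: 8
  H: 18
  O: 3
Molecular formula: C8H18O3.
DoU = (2C + 2 + N − H − X) / 2 = (2·8 + 2 + 0 − 18 − 0) / 2 = 0.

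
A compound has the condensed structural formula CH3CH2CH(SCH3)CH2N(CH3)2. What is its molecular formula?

C7H17NS

Element totals:
  C: 7
  H: 17
  N: 1
  S: 1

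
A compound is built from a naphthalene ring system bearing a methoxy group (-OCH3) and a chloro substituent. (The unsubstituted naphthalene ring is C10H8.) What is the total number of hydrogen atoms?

Atom tally by fragment:
  naphthalene ring system core → C:10 H:8
  (− 2 ring H displaced by substituents)
  + OCH3 → C:1 H:3 O:1
  + Cl → Cl:1
Element totals:
  C: 11
  H: 9
  Cl: 1
  O: 1

9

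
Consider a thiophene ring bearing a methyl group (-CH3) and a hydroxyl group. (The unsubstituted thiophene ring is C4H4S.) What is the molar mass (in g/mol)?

Atom tally by fragment:
  thiophene ring core → C:4 H:4 S:1
  (− 2 ring H displaced by substituents)
  + CH3 → C:1 H:3
  + OH → O:1 H:1
Element totals:
  C: 5
  H: 6
  O: 1
  S: 1
Molecular formula: C5H6OS.
  M = 5(12.011) + 6(1.008) + 15.999 + 32.06
    = 60.055 + 6.048 + 15.999 + 32.060 = 114.162

114.16 g/mol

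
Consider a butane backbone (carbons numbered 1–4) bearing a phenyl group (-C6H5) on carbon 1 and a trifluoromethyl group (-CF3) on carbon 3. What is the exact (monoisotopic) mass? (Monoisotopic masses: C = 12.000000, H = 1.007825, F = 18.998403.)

202.0969

Atom tally by fragment:
  C6H5CH2 → C:7 H:7
  CH2 → C:1 H:2
  CH(CF3) → C:2 H:1 F:3
  CH3 → C:1 H:3
Element totals:
  C: 11
  H: 13
  F: 3
Molecular formula: C11H13F3.
  M = 11(12.0) + 13(1.007825) + 3(18.998403)
    = 132.000000 + 13.101725 + 56.995209 = 202.096934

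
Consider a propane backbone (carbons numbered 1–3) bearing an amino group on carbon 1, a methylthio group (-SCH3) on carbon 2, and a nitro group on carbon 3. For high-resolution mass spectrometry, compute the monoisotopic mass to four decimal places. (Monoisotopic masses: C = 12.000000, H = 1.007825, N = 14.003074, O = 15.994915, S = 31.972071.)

Atom tally by fragment:
  H2NCH2 → C:1 H:4 N:1
  CH(SCH3) → C:2 H:4 S:1
  CH2NO2 → C:1 H:2 N:1 O:2
Element totals:
  C: 4
  H: 10
  N: 2
  O: 2
  S: 1
Molecular formula: C4H10N2O2S.
  M = 4(12.0) + 10(1.007825) + 2(14.003074) + 2(15.994915) + 31.972071
    = 48.000000 + 10.078250 + 28.006148 + 31.989830 + 31.972071 = 150.046299

150.0463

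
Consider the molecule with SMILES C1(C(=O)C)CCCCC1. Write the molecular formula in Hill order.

Atom tally by fragment:
  cyclohexane ring core → C:6 H:12
  (− 1 ring H displaced by substituents)
  + COCH3 → C:2 H:3 O:1
Element totals:
  C: 8
  H: 14
  O: 1

C8H14O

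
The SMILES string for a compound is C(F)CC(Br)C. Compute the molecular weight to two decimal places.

155.01 g/mol

Atom tally by fragment:
  FCH2 → C:1 H:2 F:1
  CH2 → C:1 H:2
  CH(Br) → C:1 H:1 Br:1
  CH3 → C:1 H:3
Element totals:
  C: 4
  H: 8
  Br: 1
  F: 1
Molecular formula: C4H8BrF.
  M = 4(12.011) + 8(1.008) + 79.904 + 18.998
    = 48.044 + 8.064 + 79.904 + 18.998 = 155.010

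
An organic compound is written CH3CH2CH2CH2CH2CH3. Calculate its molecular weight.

Element totals:
  C: 6
  H: 14
Molecular formula: C6H14.
  M = 6(12.011) + 14(1.008)
    = 72.066 + 14.112 = 86.178

86.18 g/mol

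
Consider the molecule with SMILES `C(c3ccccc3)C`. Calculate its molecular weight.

Atom tally by fragment:
  C6H5CH2 → C:7 H:7
  CH3 → C:1 H:3
Element totals:
  C: 8
  H: 10
Molecular formula: C8H10.
  M = 8(12.011) + 10(1.008)
    = 96.088 + 10.080 = 106.168

106.17 g/mol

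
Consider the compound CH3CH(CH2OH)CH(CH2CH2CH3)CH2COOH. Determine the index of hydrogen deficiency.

Atom tally by fragment:
  CH3 → C:1 H:3
  CH(CH2OH) → C:2 H:4 O:1
  CH(CH2CH2CH3) → C:4 H:8
  CH2COOH → C:2 H:3 O:2
Element totals:
  C: 9
  H: 18
  O: 3
Molecular formula: C9H18O3.
DoU = (2C + 2 + N − H − X) / 2 = (2·9 + 2 + 0 − 18 − 0) / 2 = 1.

1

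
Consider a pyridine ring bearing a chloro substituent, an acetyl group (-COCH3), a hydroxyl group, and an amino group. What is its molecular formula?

C7H7ClN2O2

Atom tally by fragment:
  pyridine ring core → C:5 H:5 N:1
  (− 4 ring H displaced by substituents)
  + Cl → Cl:1
  + COCH3 → C:2 H:3 O:1
  + OH → O:1 H:1
  + NH2 → N:1 H:2
Element totals:
  C: 7
  H: 7
  Cl: 1
  N: 2
  O: 2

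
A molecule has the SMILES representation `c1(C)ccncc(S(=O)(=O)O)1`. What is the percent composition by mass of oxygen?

Atom tally by fragment:
  pyridine ring core → C:5 H:5 N:1
  (− 2 ring H displaced by substituents)
  + CH3 → C:1 H:3
  + SO3H → S:1 O:3 H:1
Element totals:
  C: 6
  H: 7
  N: 1
  O: 3
  S: 1
Molecular formula: C6H7NO3S.
Molar mass = 173.186 g/mol.
Mass from O: 3 × 15.999 = 47.997 g/mol.
%O = 47.997 / 173.186 × 100 = 27.71%.

27.71%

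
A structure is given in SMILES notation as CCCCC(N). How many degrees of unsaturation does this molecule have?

Atom tally by fragment:
  CH3 → C:1 H:3
  CH2 → C:1 H:2
  CH2 → C:1 H:2
  CH2 → C:1 H:2
  CH2NH2 → C:1 H:4 N:1
Element totals:
  C: 5
  H: 13
  N: 1
Molecular formula: C5H13N.
DoU = (2C + 2 + N − H − X) / 2 = (2·5 + 2 + 1 − 13 − 0) / 2 = 0.

0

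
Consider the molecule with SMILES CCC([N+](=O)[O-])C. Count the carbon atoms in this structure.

4

Atom tally by fragment:
  CH3 → C:1 H:3
  CH2 → C:1 H:2
  CH(NO2) → C:1 H:1 N:1 O:2
  CH3 → C:1 H:3
Element totals:
  C: 4
  H: 9
  N: 1
  O: 2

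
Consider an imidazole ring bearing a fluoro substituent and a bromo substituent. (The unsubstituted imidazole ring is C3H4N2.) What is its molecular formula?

Atom tally by fragment:
  imidazole ring core → C:3 H:4 N:2
  (− 2 ring H displaced by substituents)
  + F → F:1
  + Br → Br:1
Element totals:
  C: 3
  H: 2
  Br: 1
  F: 1
  N: 2

C3H2BrFN2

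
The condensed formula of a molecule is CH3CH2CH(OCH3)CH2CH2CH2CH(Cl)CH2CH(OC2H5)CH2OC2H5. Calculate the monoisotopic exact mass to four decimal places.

294.1962

Atom tally by fragment:
  CH3 → C:1 H:3
  CH2 → C:1 H:2
  CH(OCH3) → C:2 H:4 O:1
  CH2 → C:1 H:2
  CH2 → C:1 H:2
  CH2 → C:1 H:2
  CH(Cl) → C:1 H:1 Cl:1
  CH2 → C:1 H:2
  CH(OC2H5) → C:3 H:6 O:1
  CH2OC2H5 → C:3 H:7 O:1
Element totals:
  C: 15
  H: 31
  Cl: 1
  O: 3
Molecular formula: C15H31ClO3.
  M = 15(12.0) + 31(1.007825) + 34.968853 + 3(15.994915)
    = 180.000000 + 31.242575 + 34.968853 + 47.984745 = 294.196173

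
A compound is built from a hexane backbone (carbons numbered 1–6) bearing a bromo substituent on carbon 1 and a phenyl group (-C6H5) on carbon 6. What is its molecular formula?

Atom tally by fragment:
  BrCH2 → C:1 H:2 Br:1
  CH2 → C:1 H:2
  CH2 → C:1 H:2
  CH2 → C:1 H:2
  CH2 → C:1 H:2
  CH2C6H5 → C:7 H:7
Element totals:
  C: 12
  H: 17
  Br: 1

C12H17Br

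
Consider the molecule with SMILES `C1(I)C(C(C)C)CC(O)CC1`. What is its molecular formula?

C9H17IO

Atom tally by fragment:
  cyclohexane ring core → C:6 H:12
  (− 3 ring H displaced by substituents)
  + I → I:1
  + CH(CH3)2 → C:3 H:7
  + OH → O:1 H:1
Element totals:
  C: 9
  H: 17
  I: 1
  O: 1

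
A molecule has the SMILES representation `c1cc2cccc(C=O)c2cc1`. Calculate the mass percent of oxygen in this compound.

10.24%

Atom tally by fragment:
  naphthalene ring system core → C:10 H:8
  (− 1 ring H displaced by substituents)
  + CHO → C:1 H:1 O:1
Element totals:
  C: 11
  H: 8
  O: 1
Molecular formula: C11H8O.
Molar mass = 156.184 g/mol.
Mass from O: 1 × 15.999 = 15.999 g/mol.
%O = 15.999 / 156.184 × 100 = 10.24%.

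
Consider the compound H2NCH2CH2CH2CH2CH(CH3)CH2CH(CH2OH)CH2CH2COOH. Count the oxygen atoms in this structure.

Element totals:
  C: 12
  H: 25
  N: 1
  O: 3

3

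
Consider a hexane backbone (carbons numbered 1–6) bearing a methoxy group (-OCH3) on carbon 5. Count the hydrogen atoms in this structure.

16

Atom tally by fragment:
  CH3 → C:1 H:3
  CH2 → C:1 H:2
  CH2 → C:1 H:2
  CH2 → C:1 H:2
  CH(OCH3) → C:2 H:4 O:1
  CH3 → C:1 H:3
Element totals:
  C: 7
  H: 16
  O: 1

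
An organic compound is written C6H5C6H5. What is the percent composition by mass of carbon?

93.46%

Atom tally by fragment:
  benzene ring core → C:6 H:6
  (− 1 ring H displaced by substituents)
  + C6H5 → C:6 H:5
Element totals:
  C: 12
  H: 10
Molecular formula: C12H10.
Molar mass = 154.212 g/mol.
Mass from C: 12 × 12.011 = 144.132 g/mol.
%C = 144.132 / 154.212 × 100 = 93.46%.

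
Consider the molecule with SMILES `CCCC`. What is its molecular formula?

C4H10

Atom tally by fragment:
  CH3 → C:1 H:3
  CH2 → C:1 H:2
  CH2 → C:1 H:2
  CH3 → C:1 H:3
Element totals:
  C: 4
  H: 10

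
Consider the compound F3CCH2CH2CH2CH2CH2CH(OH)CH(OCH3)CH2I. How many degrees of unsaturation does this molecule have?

0

Atom tally by fragment:
  F3CCH2 → C:2 H:2 F:3
  CH2 → C:1 H:2
  CH2 → C:1 H:2
  CH2 → C:1 H:2
  CH2 → C:1 H:2
  CH(OH) → C:1 H:2 O:1
  CH(OCH3) → C:2 H:4 O:1
  CH2I → C:1 H:2 I:1
Element totals:
  C: 10
  H: 18
  F: 3
  I: 1
  O: 2
Molecular formula: C10H18F3IO2.
DoU = (2C + 2 + N − H − X) / 2 = (2·10 + 2 + 0 − 18 − 4) / 2 = 0.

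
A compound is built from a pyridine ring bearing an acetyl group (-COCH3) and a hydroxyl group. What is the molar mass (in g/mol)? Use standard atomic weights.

137.14 g/mol

Atom tally by fragment:
  pyridine ring core → C:5 H:5 N:1
  (− 2 ring H displaced by substituents)
  + COCH3 → C:2 H:3 O:1
  + OH → O:1 H:1
Element totals:
  C: 7
  H: 7
  N: 1
  O: 2
Molecular formula: C7H7NO2.
  M = 7(12.011) + 7(1.008) + 14.007 + 2(15.999)
    = 84.077 + 7.056 + 14.007 + 31.998 = 137.138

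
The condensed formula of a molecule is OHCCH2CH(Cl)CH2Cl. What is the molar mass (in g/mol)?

140.99 g/mol

Element totals:
  C: 4
  H: 6
  Cl: 2
  O: 1
Molecular formula: C4H6Cl2O.
  M = 4(12.011) + 6(1.008) + 2(35.45) + 15.999
    = 48.044 + 6.048 + 70.900 + 15.999 = 140.991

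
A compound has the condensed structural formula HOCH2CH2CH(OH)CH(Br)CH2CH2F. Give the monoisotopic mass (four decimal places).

214.0005

Element totals:
  C: 6
  H: 12
  Br: 1
  F: 1
  O: 2
Molecular formula: C6H12BrFO2.
  M = 6(12.0) + 12(1.007825) + 78.918338 + 18.998403 + 2(15.994915)
    = 72.000000 + 12.093900 + 78.918338 + 18.998403 + 31.989830 = 214.000471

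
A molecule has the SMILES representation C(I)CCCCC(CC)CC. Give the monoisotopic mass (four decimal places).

Atom tally by fragment:
  ICH2 → C:1 H:2 I:1
  CH2 → C:1 H:2
  CH2 → C:1 H:2
  CH2 → C:1 H:2
  CH2 → C:1 H:2
  CH(C2H5) → C:3 H:6
  CH2 → C:1 H:2
  CH3 → C:1 H:3
Element totals:
  C: 10
  H: 21
  I: 1
Molecular formula: C10H21I.
  M = 10(12.0) + 21(1.007825) + 126.904472
    = 120.000000 + 21.164325 + 126.904472 = 268.068797

268.0688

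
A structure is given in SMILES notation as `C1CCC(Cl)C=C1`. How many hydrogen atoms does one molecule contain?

Atom tally by fragment:
  cyclohexene ring core → C:6 H:10
  (− 1 ring H displaced by substituents)
  + Cl → Cl:1
Element totals:
  C: 6
  H: 9
  Cl: 1

9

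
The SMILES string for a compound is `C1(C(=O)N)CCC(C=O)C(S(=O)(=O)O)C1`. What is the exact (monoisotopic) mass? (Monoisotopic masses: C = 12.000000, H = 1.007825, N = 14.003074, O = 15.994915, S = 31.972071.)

235.0514

Atom tally by fragment:
  cyclohexane ring core → C:6 H:12
  (− 3 ring H displaced by substituents)
  + CONH2 → C:1 H:2 O:1 N:1
  + CHO → C:1 H:1 O:1
  + SO3H → S:1 O:3 H:1
Element totals:
  C: 8
  H: 13
  N: 1
  O: 5
  S: 1
Molecular formula: C8H13NO5S.
  M = 8(12.0) + 13(1.007825) + 14.003074 + 5(15.994915) + 31.972071
    = 96.000000 + 13.101725 + 14.003074 + 79.974575 + 31.972071 = 235.051445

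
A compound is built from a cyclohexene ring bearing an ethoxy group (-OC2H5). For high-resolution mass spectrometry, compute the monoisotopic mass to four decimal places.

Atom tally by fragment:
  cyclohexene ring core → C:6 H:10
  (− 1 ring H displaced by substituents)
  + OC2H5 → C:2 H:5 O:1
Element totals:
  C: 8
  H: 14
  O: 1
Molecular formula: C8H14O.
  M = 8(12.0) + 14(1.007825) + 15.994915
    = 96.000000 + 14.109550 + 15.994915 = 126.104465

126.1045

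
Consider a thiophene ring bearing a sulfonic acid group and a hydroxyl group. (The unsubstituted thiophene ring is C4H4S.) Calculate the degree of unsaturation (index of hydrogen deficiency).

3

Atom tally by fragment:
  thiophene ring core → C:4 H:4 S:1
  (− 2 ring H displaced by substituents)
  + SO3H → S:1 O:3 H:1
  + OH → O:1 H:1
Element totals:
  C: 4
  H: 4
  O: 4
  S: 2
Molecular formula: C4H4O4S2.
DoU = (2C + 2 + N − H − X) / 2 = (2·4 + 2 + 0 − 4 − 0) / 2 = 3.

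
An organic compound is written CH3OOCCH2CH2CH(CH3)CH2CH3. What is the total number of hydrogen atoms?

Atom tally by fragment:
  CH3OOCCH2 → C:3 H:5 O:2
  CH2 → C:1 H:2
  CH(CH3) → C:2 H:4
  CH2 → C:1 H:2
  CH3 → C:1 H:3
Element totals:
  C: 8
  H: 16
  O: 2

16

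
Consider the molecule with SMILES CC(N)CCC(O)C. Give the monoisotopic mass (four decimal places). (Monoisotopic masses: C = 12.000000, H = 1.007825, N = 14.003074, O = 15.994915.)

Atom tally by fragment:
  CH3 → C:1 H:3
  CH(NH2) → C:1 H:3 N:1
  CH2 → C:1 H:2
  CH2 → C:1 H:2
  CH(OH) → C:1 H:2 O:1
  CH3 → C:1 H:3
Element totals:
  C: 6
  H: 15
  N: 1
  O: 1
Molecular formula: C6H15NO.
  M = 6(12.0) + 15(1.007825) + 14.003074 + 15.994915
    = 72.000000 + 15.117375 + 14.003074 + 15.994915 = 117.115364

117.1154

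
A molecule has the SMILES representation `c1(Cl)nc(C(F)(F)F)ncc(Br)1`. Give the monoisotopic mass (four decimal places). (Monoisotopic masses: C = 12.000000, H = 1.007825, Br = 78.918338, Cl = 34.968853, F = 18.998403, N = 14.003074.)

259.8964

Atom tally by fragment:
  pyrimidine ring core → C:4 H:4 N:2
  (− 3 ring H displaced by substituents)
  + Cl → Cl:1
  + CF3 → C:1 F:3
  + Br → Br:1
Element totals:
  C: 5
  H: 1
  Br: 1
  Cl: 1
  F: 3
  N: 2
Molecular formula: C5HBrClF3N2.
  M = 5(12.0) + 1.007825 + 78.918338 + 34.968853 + 3(18.998403) + 2(14.003074)
    = 60.000000 + 1.007825 + 78.918338 + 34.968853 + 56.995209 + 28.006148 = 259.896373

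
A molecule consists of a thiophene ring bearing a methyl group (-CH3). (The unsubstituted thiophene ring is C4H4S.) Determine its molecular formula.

C5H6S

Atom tally by fragment:
  thiophene ring core → C:4 H:4 S:1
  (− 1 ring H displaced by substituents)
  + CH3 → C:1 H:3
Element totals:
  C: 5
  H: 6
  S: 1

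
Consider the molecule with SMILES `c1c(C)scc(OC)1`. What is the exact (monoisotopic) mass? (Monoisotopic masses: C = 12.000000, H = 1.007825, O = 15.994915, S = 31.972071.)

Atom tally by fragment:
  thiophene ring core → C:4 H:4 S:1
  (− 2 ring H displaced by substituents)
  + CH3 → C:1 H:3
  + OCH3 → C:1 H:3 O:1
Element totals:
  C: 6
  H: 8
  O: 1
  S: 1
Molecular formula: C6H8OS.
  M = 6(12.0) + 8(1.007825) + 15.994915 + 31.972071
    = 72.000000 + 8.062600 + 15.994915 + 31.972071 = 128.029586

128.0296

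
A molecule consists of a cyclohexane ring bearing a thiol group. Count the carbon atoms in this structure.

Atom tally by fragment:
  cyclohexane ring core → C:6 H:12
  (− 1 ring H displaced by substituents)
  + SH → S:1 H:1
Element totals:
  C: 6
  H: 12
  S: 1

6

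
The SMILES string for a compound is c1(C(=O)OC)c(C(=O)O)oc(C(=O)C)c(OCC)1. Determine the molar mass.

Atom tally by fragment:
  furan ring core → C:4 H:4 O:1
  (− 4 ring H displaced by substituents)
  + COOCH3 → C:2 H:3 O:2
  + COOH → C:1 H:1 O:2
  + COCH3 → C:2 H:3 O:1
  + OC2H5 → C:2 H:5 O:1
Element totals:
  C: 11
  H: 12
  O: 7
Molecular formula: C11H12O7.
  M = 11(12.011) + 12(1.008) + 7(15.999)
    = 132.121 + 12.096 + 111.993 = 256.210

256.21 g/mol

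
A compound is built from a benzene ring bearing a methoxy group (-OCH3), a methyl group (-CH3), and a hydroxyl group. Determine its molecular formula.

C8H10O2

Atom tally by fragment:
  benzene ring core → C:6 H:6
  (− 3 ring H displaced by substituents)
  + OCH3 → C:1 H:3 O:1
  + CH3 → C:1 H:3
  + OH → O:1 H:1
Element totals:
  C: 8
  H: 10
  O: 2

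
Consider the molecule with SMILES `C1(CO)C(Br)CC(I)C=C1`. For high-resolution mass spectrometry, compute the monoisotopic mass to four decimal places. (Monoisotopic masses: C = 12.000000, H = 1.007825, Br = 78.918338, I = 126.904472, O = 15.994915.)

Atom tally by fragment:
  cyclohexene ring core → C:6 H:10
  (− 3 ring H displaced by substituents)
  + CH2OH → C:1 H:3 O:1
  + Br → Br:1
  + I → I:1
Element totals:
  C: 7
  H: 10
  Br: 1
  I: 1
  O: 1
Molecular formula: C7H10BrIO.
  M = 7(12.0) + 10(1.007825) + 78.918338 + 126.904472 + 15.994915
    = 84.000000 + 10.078250 + 78.918338 + 126.904472 + 15.994915 = 315.895975

315.8960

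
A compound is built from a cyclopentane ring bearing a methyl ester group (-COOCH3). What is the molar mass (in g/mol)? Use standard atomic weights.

128.17 g/mol

Atom tally by fragment:
  cyclopentane ring core → C:5 H:10
  (− 1 ring H displaced by substituents)
  + COOCH3 → C:2 H:3 O:2
Element totals:
  C: 7
  H: 12
  O: 2
Molecular formula: C7H12O2.
  M = 7(12.011) + 12(1.008) + 2(15.999)
    = 84.077 + 12.096 + 31.998 = 128.171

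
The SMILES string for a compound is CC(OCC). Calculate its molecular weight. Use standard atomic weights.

Atom tally by fragment:
  CH3 → C:1 H:3
  CH2OC2H5 → C:3 H:7 O:1
Element totals:
  C: 4
  H: 10
  O: 1
Molecular formula: C4H10O.
  M = 4(12.011) + 10(1.008) + 15.999
    = 48.044 + 10.080 + 15.999 = 74.123

74.12 g/mol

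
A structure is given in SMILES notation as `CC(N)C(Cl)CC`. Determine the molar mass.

Atom tally by fragment:
  CH3 → C:1 H:3
  CH(NH2) → C:1 H:3 N:1
  CH(Cl) → C:1 H:1 Cl:1
  CH2 → C:1 H:2
  CH3 → C:1 H:3
Element totals:
  C: 5
  H: 12
  Cl: 1
  N: 1
Molecular formula: C5H12ClN.
  M = 5(12.011) + 12(1.008) + 35.45 + 14.007
    = 60.055 + 12.096 + 35.450 + 14.007 = 121.608

121.61 g/mol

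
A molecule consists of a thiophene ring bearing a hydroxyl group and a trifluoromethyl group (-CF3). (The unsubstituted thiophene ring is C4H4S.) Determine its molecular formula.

Atom tally by fragment:
  thiophene ring core → C:4 H:4 S:1
  (− 2 ring H displaced by substituents)
  + OH → O:1 H:1
  + CF3 → C:1 F:3
Element totals:
  C: 5
  H: 3
  F: 3
  O: 1
  S: 1

C5H3F3OS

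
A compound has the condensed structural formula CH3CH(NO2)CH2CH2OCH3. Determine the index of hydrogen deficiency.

1

Element totals:
  C: 5
  H: 11
  N: 1
  O: 3
Molecular formula: C5H11NO3.
DoU = (2C + 2 + N − H − X) / 2 = (2·5 + 2 + 1 − 11 − 0) / 2 = 1.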